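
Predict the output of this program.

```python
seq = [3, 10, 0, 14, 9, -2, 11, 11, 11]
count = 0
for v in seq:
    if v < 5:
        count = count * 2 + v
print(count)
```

10

v=3: <5, count = 0*2+3 = 3
v=10: not <5
v=0: <5, count = 3*2+0 = 6
v=14: not <5
v=9: not <5
v=-2: <5, count = 6*2+(-2) = 10
v=11: not <5
v=11: not <5
v=11: not <5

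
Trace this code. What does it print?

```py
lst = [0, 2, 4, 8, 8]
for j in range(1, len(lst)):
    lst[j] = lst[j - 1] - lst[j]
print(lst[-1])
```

j=1: lst[1] = 0-2 = -2 → [0, -2, 4, 8, 8]
j=2: lst[2] = (-2)-4 = -6 → [0, -2, -6, 8, 8]
j=3: lst[3] = (-6)-8 = -14 → [0, -2, -6, -14, 8]
j=4: lst[4] = (-14)-8 = -22 → [0, -2, -6, -14, -22]

-22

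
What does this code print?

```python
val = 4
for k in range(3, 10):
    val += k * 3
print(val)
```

k=3: val = 4+3*3 = 13
k=4: val = 13+4*3 = 25
k=5: val = 25+5*3 = 40
k=6: val = 40+6*3 = 58
k=7: val = 58+7*3 = 79
k=8: val = 79+8*3 = 103
k=9: val = 103+9*3 = 130

130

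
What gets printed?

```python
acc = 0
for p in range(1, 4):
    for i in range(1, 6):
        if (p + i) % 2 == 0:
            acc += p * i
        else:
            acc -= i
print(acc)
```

p=1,i=1: even sum, acc = 0+1 = 1
p=1,i=2: odd sum, acc = 1-2 = -1
p=1,i=3: even sum, acc = (-1)+3 = 2
p=1,i=4: odd sum, acc = 2-4 = -2
p=1,i=5: even sum, acc = (-2)+5 = 3
p=2,i=1: odd sum, acc = 3-1 = 2
p=2,i=2: even sum, acc = 2+4 = 6
p=2,i=3: odd sum, acc = 6-3 = 3
p=2,i=4: even sum, acc = 3+8 = 11
p=2,i=5: odd sum, acc = 11-5 = 6
p=3,i=1: even sum, acc = 6+3 = 9
p=3,i=2: odd sum, acc = 9-2 = 7
p=3,i=3: even sum, acc = 7+9 = 16
p=3,i=4: odd sum, acc = 16-4 = 12
p=3,i=5: even sum, acc = 12+15 = 27

27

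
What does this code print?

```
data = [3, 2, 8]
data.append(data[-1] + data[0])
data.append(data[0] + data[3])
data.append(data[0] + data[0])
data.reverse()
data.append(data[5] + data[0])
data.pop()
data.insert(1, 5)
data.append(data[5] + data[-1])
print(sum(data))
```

54

append data[-1]+data[0] = 8+3 = 11 → [3, 2, 8, 11]
append data[0]+data[3] = 3+11 = 14 → [3, 2, 8, 11, 14]
append data[0]+data[0] = 3+3 = 6 → [3, 2, 8, 11, 14, 6]
reverse → [6, 14, 11, 8, 2, 3]
append data[5]+data[0] = 3+6 = 9 → [6, 14, 11, 8, 2, 3, 9]
pop() removes 9 → [6, 14, 11, 8, 2, 3]
insert 5 at 1 → [6, 5, 14, 11, 8, 2, 3]
append data[5]+data[-1] = 2+3 = 5 → [6, 5, 14, 11, 8, 2, 3, 5]
sum = 54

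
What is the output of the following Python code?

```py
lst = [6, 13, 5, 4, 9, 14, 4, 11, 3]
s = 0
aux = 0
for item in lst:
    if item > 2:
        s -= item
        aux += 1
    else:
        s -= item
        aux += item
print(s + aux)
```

item=6: >2, s = 0-6 = -6; aux=1
item=13: >2, s = (-6)-13 = -19; aux=2
item=5: >2, s = (-19)-5 = -24; aux=3
item=4: >2, s = (-24)-4 = -28; aux=4
item=9: >2, s = (-28)-9 = -37; aux=5
item=14: >2, s = (-37)-14 = -51; aux=6
item=4: >2, s = (-51)-4 = -55; aux=7
item=11: >2, s = (-55)-11 = -66; aux=8
item=3: >2, s = (-66)-3 = -69; aux=9
s+aux = (-69)+9 = -60

-60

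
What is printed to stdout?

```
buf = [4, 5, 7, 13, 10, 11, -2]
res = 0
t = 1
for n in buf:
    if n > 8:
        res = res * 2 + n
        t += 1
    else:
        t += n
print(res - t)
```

n=4: not >8; t=5
n=5: not >8; t=10
n=7: not >8; t=17
n=13: >8, res = 0*2+13 = 13; t=18
n=10: >8, res = 13*2+10 = 36; t=19
n=11: >8, res = 36*2+11 = 83; t=20
n=-2: not >8; t=18
res-t = 83-18 = 65

65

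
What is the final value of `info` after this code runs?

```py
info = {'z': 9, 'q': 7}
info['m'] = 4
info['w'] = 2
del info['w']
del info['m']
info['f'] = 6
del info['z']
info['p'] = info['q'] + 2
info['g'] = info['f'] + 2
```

info['m'] = 4 → {'z': 9, 'q': 7, 'm': 4}
info['w'] = 2 → {'z': 9, 'q': 7, 'm': 4, 'w': 2}
del 'w' → {'z': 9, 'q': 7, 'm': 4}
del 'm' → {'z': 9, 'q': 7}
info['f'] = 6 → {'z': 9, 'q': 7, 'f': 6}
del 'z' → {'q': 7, 'f': 6}
info['p'] = info['q']+2 = 9 → {'q': 7, 'f': 6, 'p': 9}
info['g'] = info['f']+2 = 8 → {'q': 7, 'f': 6, 'p': 9, 'g': 8}

{'q': 7, 'f': 6, 'p': 9, 'g': 8}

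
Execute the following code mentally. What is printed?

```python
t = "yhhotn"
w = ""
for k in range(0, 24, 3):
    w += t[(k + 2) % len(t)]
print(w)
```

hnhnhnhn

k=0: add t[2]='h' → 'h'
k=3: add t[5]='n' → 'hn'
k=6: add t[2]='h' → 'hnh'
k=9: add t[5]='n' → 'hnhn'
k=12: add t[2]='h' → 'hnhnh'
k=15: add t[5]='n' → 'hnhnhn'
k=18: add t[2]='h' → 'hnhnhnh'
k=21: add t[5]='n' → 'hnhnhnhn'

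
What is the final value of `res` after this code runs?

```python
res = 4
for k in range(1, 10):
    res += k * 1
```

k=1: res = 4+1*1 = 5
k=2: res = 5+2*1 = 7
k=3: res = 7+3*1 = 10
k=4: res = 10+4*1 = 14
k=5: res = 14+5*1 = 19
k=6: res = 19+6*1 = 25
k=7: res = 25+7*1 = 32
k=8: res = 32+8*1 = 40
k=9: res = 40+9*1 = 49

49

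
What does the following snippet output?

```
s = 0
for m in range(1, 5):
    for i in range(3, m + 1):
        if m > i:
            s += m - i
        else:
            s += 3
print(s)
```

7

m=3,i=3: not 3>3, s = 0+3 = 3
m=4,i=3: 4>3, s = 3+1 = 4
m=4,i=4: not 4>4, s = 4+3 = 7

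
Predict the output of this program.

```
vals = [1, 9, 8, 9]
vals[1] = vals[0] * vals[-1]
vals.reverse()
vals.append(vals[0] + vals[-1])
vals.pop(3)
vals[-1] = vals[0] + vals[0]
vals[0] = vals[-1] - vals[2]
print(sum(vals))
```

44

vals[1] = vals[0]*vals[-1] = 1*9 = 9 → [1, 9, 8, 9]
reverse → [9, 8, 9, 1]
append vals[0]+vals[-1] = 9+1 = 10 → [9, 8, 9, 1, 10]
pop(3) removes 1 → [9, 8, 9, 10]
vals[-1] = vals[0]+vals[0] = 9+9 = 18 → [9, 8, 9, 18]
vals[0] = vals[-1]-vals[2] = 18-9 = 9 → [9, 8, 9, 18]
sum = 44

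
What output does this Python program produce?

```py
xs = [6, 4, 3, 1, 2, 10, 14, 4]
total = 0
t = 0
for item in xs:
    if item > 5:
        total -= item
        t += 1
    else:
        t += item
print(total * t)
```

-510

item=6: >5, total = 0-6 = -6; t=1
item=4: not >5; t=5
item=3: not >5; t=8
item=1: not >5; t=9
item=2: not >5; t=11
item=10: >5, total = (-6)-10 = -16; t=12
item=14: >5, total = (-16)-14 = -30; t=13
item=4: not >5; t=17
total*t = (-30)*17 = -510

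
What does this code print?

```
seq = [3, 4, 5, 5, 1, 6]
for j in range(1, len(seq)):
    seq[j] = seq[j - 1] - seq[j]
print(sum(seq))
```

j=1: seq[1] = 3-4 = -1 → [3, -1, 5, 5, 1, 6]
j=2: seq[2] = (-1)-5 = -6 → [3, -1, -6, 5, 1, 6]
j=3: seq[3] = (-6)-5 = -11 → [3, -1, -6, -11, 1, 6]
j=4: seq[4] = (-11)-1 = -12 → [3, -1, -6, -11, -12, 6]
j=5: seq[5] = (-12)-6 = -18 → [3, -1, -6, -11, -12, -18]
sum = -45

-45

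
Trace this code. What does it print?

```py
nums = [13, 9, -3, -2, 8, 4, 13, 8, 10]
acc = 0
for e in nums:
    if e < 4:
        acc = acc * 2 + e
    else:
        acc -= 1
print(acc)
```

-21

e=13: not <4, acc = 0-1 = -1
e=9: not <4, acc = (-1)-1 = -2
e=-3: <4, acc = (-2)*2+(-3) = -7
e=-2: <4, acc = (-7)*2+(-2) = -16
e=8: not <4, acc = (-16)-1 = -17
e=4: not <4, acc = (-17)-1 = -18
e=13: not <4, acc = (-18)-1 = -19
e=8: not <4, acc = (-19)-1 = -20
e=10: not <4, acc = (-20)-1 = -21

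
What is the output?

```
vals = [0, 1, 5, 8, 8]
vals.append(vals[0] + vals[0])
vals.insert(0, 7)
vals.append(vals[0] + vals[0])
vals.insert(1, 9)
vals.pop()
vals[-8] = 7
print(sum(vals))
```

append vals[0]+vals[0] = 0+0 = 0 → [0, 1, 5, 8, 8, 0]
insert 7 at 0 → [7, 0, 1, 5, 8, 8, 0]
append vals[0]+vals[0] = 7+7 = 14 → [7, 0, 1, 5, 8, 8, 0, 14]
insert 9 at 1 → [7, 9, 0, 1, 5, 8, 8, 0, 14]
pop() removes 14 → [7, 9, 0, 1, 5, 8, 8, 0]
vals[-8] = 7 → [7, 9, 0, 1, 5, 8, 8, 0]
sum = 38

38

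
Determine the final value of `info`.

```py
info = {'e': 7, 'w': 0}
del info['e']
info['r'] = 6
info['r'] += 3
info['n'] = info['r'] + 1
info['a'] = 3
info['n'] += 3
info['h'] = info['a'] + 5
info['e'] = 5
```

del 'e' → {'w': 0}
info['r'] = 6 → {'w': 0, 'r': 6}
info['r'] = 6+3 = 9 → {'w': 0, 'r': 9}
info['n'] = info['r']+1 = 10 → {'w': 0, 'r': 9, 'n': 10}
info['a'] = 3 → {'w': 0, 'r': 9, 'n': 10, 'a': 3}
info['n'] = 10+3 = 13 → {'w': 0, 'r': 9, 'n': 13, 'a': 3}
info['h'] = info['a']+5 = 8 → {'w': 0, 'r': 9, 'n': 13, 'a': 3, 'h': 8}
info['e'] = 5 → {'w': 0, 'r': 9, 'n': 13, 'a': 3, 'h': 8, 'e': 5}

{'w': 0, 'r': 9, 'n': 13, 'a': 3, 'h': 8, 'e': 5}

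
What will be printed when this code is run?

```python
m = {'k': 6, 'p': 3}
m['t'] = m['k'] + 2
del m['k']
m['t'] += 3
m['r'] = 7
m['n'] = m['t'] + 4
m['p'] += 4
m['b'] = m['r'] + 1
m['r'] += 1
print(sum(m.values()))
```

49

m['t'] = m['k']+2 = 8 → {'k': 6, 'p': 3, 't': 8}
del 'k' → {'p': 3, 't': 8}
m['t'] = 8+3 = 11 → {'p': 3, 't': 11}
m['r'] = 7 → {'p': 3, 't': 11, 'r': 7}
m['n'] = m['t']+4 = 15 → {'p': 3, 't': 11, 'r': 7, 'n': 15}
m['p'] = 3+4 = 7 → {'p': 7, 't': 11, 'r': 7, 'n': 15}
m['b'] = m['r']+1 = 8 → {'p': 7, 't': 11, 'r': 7, 'n': 15, 'b': 8}
m['r'] = 7+1 = 8 → {'p': 7, 't': 11, 'r': 8, 'n': 15, 'b': 8}
sum of values = 49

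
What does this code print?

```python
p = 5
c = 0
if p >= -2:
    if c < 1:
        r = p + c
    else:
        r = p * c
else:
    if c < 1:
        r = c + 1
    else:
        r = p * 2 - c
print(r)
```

5

p=5, c=0
p >= -2 is True; c < 1 is True
→ r = p + c = 5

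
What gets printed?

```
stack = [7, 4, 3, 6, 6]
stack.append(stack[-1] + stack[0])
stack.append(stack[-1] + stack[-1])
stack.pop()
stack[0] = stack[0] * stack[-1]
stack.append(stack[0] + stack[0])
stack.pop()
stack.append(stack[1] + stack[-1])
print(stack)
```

[91, 4, 3, 6, 6, 13, 17]

append stack[-1]+stack[0] = 6+7 = 13 → [7, 4, 3, 6, 6, 13]
append stack[-1]+stack[-1] = 13+13 = 26 → [7, 4, 3, 6, 6, 13, 26]
pop() removes 26 → [7, 4, 3, 6, 6, 13]
stack[0] = stack[0]*stack[-1] = 7*13 = 91 → [91, 4, 3, 6, 6, 13]
append stack[0]+stack[0] = 91+91 = 182 → [91, 4, 3, 6, 6, 13, 182]
pop() removes 182 → [91, 4, 3, 6, 6, 13]
append stack[1]+stack[-1] = 4+13 = 17 → [91, 4, 3, 6, 6, 13, 17]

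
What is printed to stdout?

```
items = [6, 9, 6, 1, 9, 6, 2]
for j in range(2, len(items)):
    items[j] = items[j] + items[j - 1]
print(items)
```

[6, 9, 15, 16, 25, 31, 33]

j=2: items[2] = 6+9 = 15 → [6, 9, 15, 1, 9, 6, 2]
j=3: items[3] = 1+15 = 16 → [6, 9, 15, 16, 9, 6, 2]
j=4: items[4] = 9+16 = 25 → [6, 9, 15, 16, 25, 6, 2]
j=5: items[5] = 6+25 = 31 → [6, 9, 15, 16, 25, 31, 2]
j=6: items[6] = 2+31 = 33 → [6, 9, 15, 16, 25, 31, 33]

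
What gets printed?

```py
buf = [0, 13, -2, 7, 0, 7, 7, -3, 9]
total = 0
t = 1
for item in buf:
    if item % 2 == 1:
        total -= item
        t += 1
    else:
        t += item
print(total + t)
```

-35

item=0: not odd; t=1
item=13: odd, total = 0-13 = -13; t=2
item=-2: not odd; t=0
item=7: odd, total = (-13)-7 = -20; t=1
item=0: not odd; t=1
item=7: odd, total = (-20)-7 = -27; t=2
item=7: odd, total = (-27)-7 = -34; t=3
item=-3: odd, total = (-34)-(-3) = -31; t=4
item=9: odd, total = (-31)-9 = -40; t=5
total+t = (-40)+5 = -35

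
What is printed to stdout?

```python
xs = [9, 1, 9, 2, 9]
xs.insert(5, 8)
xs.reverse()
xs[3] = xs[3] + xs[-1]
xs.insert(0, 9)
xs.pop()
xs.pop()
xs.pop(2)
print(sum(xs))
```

37

insert 8 at 5 → [9, 1, 9, 2, 9, 8]
reverse → [8, 9, 2, 9, 1, 9]
xs[3] = xs[3]+xs[-1] = 9+9 = 18 → [8, 9, 2, 18, 1, 9]
insert 9 at 0 → [9, 8, 9, 2, 18, 1, 9]
pop() removes 9 → [9, 8, 9, 2, 18, 1]
pop() removes 1 → [9, 8, 9, 2, 18]
pop(2) removes 9 → [9, 8, 2, 18]
sum = 37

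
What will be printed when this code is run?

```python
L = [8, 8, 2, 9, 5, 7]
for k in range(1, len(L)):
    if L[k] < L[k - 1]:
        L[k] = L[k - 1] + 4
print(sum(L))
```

k=1: 8>=8, unchanged → [8, 8, 2, 9, 5, 7]
k=2: 2<8, L[2] = 8+4 = 12 → [8, 8, 12, 9, 5, 7]
k=3: 9<12, L[3] = 12+4 = 16 → [8, 8, 12, 16, 5, 7]
k=4: 5<16, L[4] = 16+4 = 20 → [8, 8, 12, 16, 20, 7]
k=5: 7<20, L[5] = 20+4 = 24 → [8, 8, 12, 16, 20, 24]
sum = 88

88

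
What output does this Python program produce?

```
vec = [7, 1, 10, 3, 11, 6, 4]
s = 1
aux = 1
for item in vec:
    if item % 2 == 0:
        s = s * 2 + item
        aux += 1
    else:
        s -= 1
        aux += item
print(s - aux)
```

14

item=7: not even, s = 1-1 = 0; aux=8
item=1: not even, s = 0-1 = -1; aux=9
item=10: even, s = (-1)*2+10 = 8; aux=10
item=3: not even, s = 8-1 = 7; aux=13
item=11: not even, s = 7-1 = 6; aux=24
item=6: even, s = 6*2+6 = 18; aux=25
item=4: even, s = 18*2+4 = 40; aux=26
s-aux = 40-26 = 14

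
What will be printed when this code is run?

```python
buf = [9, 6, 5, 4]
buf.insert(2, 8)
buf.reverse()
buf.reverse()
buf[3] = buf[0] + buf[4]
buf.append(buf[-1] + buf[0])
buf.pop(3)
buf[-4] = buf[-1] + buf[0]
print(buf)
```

insert 8 at 2 → [9, 6, 8, 5, 4]
reverse → [4, 5, 8, 6, 9]
reverse → [9, 6, 8, 5, 4]
buf[3] = buf[0]+buf[4] = 9+4 = 13 → [9, 6, 8, 13, 4]
append buf[-1]+buf[0] = 4+9 = 13 → [9, 6, 8, 13, 4, 13]
pop(3) removes 13 → [9, 6, 8, 4, 13]
buf[-4] = buf[-1]+buf[0] = 13+9 = 22 → [9, 22, 8, 4, 13]

[9, 22, 8, 4, 13]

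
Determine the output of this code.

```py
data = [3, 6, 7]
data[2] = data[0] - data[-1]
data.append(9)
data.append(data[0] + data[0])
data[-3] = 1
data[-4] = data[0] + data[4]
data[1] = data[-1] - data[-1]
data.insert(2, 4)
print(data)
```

data[2] = data[0]-data[-1] = 3-7 = -4 → [3, 6, -4]
append 9 → [3, 6, -4, 9]
append data[0]+data[0] = 3+3 = 6 → [3, 6, -4, 9, 6]
data[-3] = 1 → [3, 6, 1, 9, 6]
data[-4] = data[0]+data[4] = 3+6 = 9 → [3, 9, 1, 9, 6]
data[1] = data[-1]-data[-1] = 6-6 = 0 → [3, 0, 1, 9, 6]
insert 4 at 2 → [3, 0, 4, 1, 9, 6]

[3, 0, 4, 1, 9, 6]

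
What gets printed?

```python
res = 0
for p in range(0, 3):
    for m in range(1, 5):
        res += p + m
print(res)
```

p=0,m=1: res = 0+1 = 1
p=0,m=2: res = 1+2 = 3
p=0,m=3: res = 3+3 = 6
p=0,m=4: res = 6+4 = 10
p=1,m=1: res = 10+2 = 12
p=1,m=2: res = 12+3 = 15
p=1,m=3: res = 15+4 = 19
p=1,m=4: res = 19+5 = 24
p=2,m=1: res = 24+3 = 27
p=2,m=2: res = 27+4 = 31
p=2,m=3: res = 31+5 = 36
p=2,m=4: res = 36+6 = 42

42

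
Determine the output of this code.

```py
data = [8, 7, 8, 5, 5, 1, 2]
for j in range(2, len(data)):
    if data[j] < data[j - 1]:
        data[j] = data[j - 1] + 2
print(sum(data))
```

j=2: 8>=7, unchanged → [8, 7, 8, 5, 5, 1, 2]
j=3: 5<8, data[3] = 8+2 = 10 → [8, 7, 8, 10, 5, 1, 2]
j=4: 5<10, data[4] = 10+2 = 12 → [8, 7, 8, 10, 12, 1, 2]
j=5: 1<12, data[5] = 12+2 = 14 → [8, 7, 8, 10, 12, 14, 2]
j=6: 2<14, data[6] = 14+2 = 16 → [8, 7, 8, 10, 12, 14, 16]
sum = 75

75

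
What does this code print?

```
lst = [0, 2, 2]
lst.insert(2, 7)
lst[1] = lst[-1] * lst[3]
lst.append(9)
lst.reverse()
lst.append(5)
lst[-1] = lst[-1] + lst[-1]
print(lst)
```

insert 7 at 2 → [0, 2, 7, 2]
lst[1] = lst[-1]*lst[3] = 2*2 = 4 → [0, 4, 7, 2]
append 9 → [0, 4, 7, 2, 9]
reverse → [9, 2, 7, 4, 0]
append 5 → [9, 2, 7, 4, 0, 5]
lst[-1] = lst[-1]+lst[-1] = 5+5 = 10 → [9, 2, 7, 4, 0, 10]

[9, 2, 7, 4, 0, 10]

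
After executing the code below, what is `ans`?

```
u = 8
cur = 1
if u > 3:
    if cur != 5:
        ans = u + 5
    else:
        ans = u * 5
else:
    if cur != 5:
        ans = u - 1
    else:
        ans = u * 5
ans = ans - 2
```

11

u=8, cur=1
u > 3 is True; cur != 5 is True
→ ans = u + 5 = 13
ans = 13-2 = 11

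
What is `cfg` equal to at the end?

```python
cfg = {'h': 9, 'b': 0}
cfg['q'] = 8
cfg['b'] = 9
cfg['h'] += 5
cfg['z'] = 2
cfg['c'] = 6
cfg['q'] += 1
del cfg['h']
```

cfg['q'] = 8 → {'h': 9, 'b': 0, 'q': 8}
cfg['b'] = 9 → {'h': 9, 'b': 9, 'q': 8}
cfg['h'] = 9+5 = 14 → {'h': 14, 'b': 9, 'q': 8}
cfg['z'] = 2 → {'h': 14, 'b': 9, 'q': 8, 'z': 2}
cfg['c'] = 6 → {'h': 14, 'b': 9, 'q': 8, 'z': 2, 'c': 6}
cfg['q'] = 8+1 = 9 → {'h': 14, 'b': 9, 'q': 9, 'z': 2, 'c': 6}
del 'h' → {'b': 9, 'q': 9, 'z': 2, 'c': 6}

{'b': 9, 'q': 9, 'z': 2, 'c': 6}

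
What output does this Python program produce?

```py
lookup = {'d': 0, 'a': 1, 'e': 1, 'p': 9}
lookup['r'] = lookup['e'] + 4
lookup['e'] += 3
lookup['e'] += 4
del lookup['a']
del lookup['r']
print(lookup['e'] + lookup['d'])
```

8

lookup['r'] = lookup['e']+4 = 5 → {'d': 0, 'a': 1, 'e': 1, 'p': 9, 'r': 5}
lookup['e'] = 1+3 = 4 → {'d': 0, 'a': 1, 'e': 4, 'p': 9, 'r': 5}
lookup['e'] = 4+4 = 8 → {'d': 0, 'a': 1, 'e': 8, 'p': 9, 'r': 5}
del 'a' → {'d': 0, 'e': 8, 'p': 9, 'r': 5}
del 'r' → {'d': 0, 'e': 8, 'p': 9}
lookup['e']+lookup['d'] = 8+0 = 8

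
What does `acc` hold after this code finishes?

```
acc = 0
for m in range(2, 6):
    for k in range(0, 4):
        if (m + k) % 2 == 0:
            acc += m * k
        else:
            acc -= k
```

32

m=2,k=0: even sum, acc = 0+0 = 0
m=2,k=1: odd sum, acc = 0-1 = -1
m=2,k=2: even sum, acc = (-1)+4 = 3
m=2,k=3: odd sum, acc = 3-3 = 0
m=3,k=0: odd sum, acc = 0-0 = 0
m=3,k=1: even sum, acc = 0+3 = 3
m=3,k=2: odd sum, acc = 3-2 = 1
m=3,k=3: even sum, acc = 1+9 = 10
m=4,k=0: even sum, acc = 10+0 = 10
m=4,k=1: odd sum, acc = 10-1 = 9
m=4,k=2: even sum, acc = 9+8 = 17
m=4,k=3: odd sum, acc = 17-3 = 14
m=5,k=0: odd sum, acc = 14-0 = 14
m=5,k=1: even sum, acc = 14+5 = 19
m=5,k=2: odd sum, acc = 19-2 = 17
m=5,k=3: even sum, acc = 17+15 = 32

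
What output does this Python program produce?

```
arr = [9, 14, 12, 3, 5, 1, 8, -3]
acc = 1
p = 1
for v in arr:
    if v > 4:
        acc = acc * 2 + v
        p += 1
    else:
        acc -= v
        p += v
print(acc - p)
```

v=9: >4, acc = 1*2+9 = 11; p=2
v=14: >4, acc = 11*2+14 = 36; p=3
v=12: >4, acc = 36*2+12 = 84; p=4
v=3: not >4, acc = 84-3 = 81; p=7
v=5: >4, acc = 81*2+5 = 167; p=8
v=1: not >4, acc = 167-1 = 166; p=9
v=8: >4, acc = 166*2+8 = 340; p=10
v=-3: not >4, acc = 340-(-3) = 343; p=7
acc-p = 343-7 = 336

336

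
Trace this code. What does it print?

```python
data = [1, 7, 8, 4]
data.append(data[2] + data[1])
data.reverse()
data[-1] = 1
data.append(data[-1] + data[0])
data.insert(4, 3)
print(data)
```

[15, 4, 8, 7, 3, 1, 16]

append data[2]+data[1] = 8+7 = 15 → [1, 7, 8, 4, 15]
reverse → [15, 4, 8, 7, 1]
data[-1] = 1 → [15, 4, 8, 7, 1]
append data[-1]+data[0] = 1+15 = 16 → [15, 4, 8, 7, 1, 16]
insert 3 at 4 → [15, 4, 8, 7, 3, 1, 16]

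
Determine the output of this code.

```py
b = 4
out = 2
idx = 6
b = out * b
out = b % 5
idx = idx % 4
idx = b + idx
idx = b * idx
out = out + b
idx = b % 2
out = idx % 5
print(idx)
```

0

b = 2*4 = 8
out = 8%5 = 3
idx = 6%4 = 2
idx = 8+2 = 10
idx = 8*10 = 80
out = 3+8 = 11
idx = 8%2 = 0
out = 0%5 = 0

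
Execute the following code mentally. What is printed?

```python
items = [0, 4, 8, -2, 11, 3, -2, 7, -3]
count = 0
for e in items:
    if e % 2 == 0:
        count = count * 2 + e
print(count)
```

58

e=0: even, count = 0*2+0 = 0
e=4: even, count = 0*2+4 = 4
e=8: even, count = 4*2+8 = 16
e=-2: even, count = 16*2+(-2) = 30
e=11: not even
e=3: not even
e=-2: even, count = 30*2+(-2) = 58
e=7: not even
e=-3: not even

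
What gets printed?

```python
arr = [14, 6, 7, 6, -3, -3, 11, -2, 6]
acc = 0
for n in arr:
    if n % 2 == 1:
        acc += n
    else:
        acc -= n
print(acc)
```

-18

n=14: not odd, acc = 0-14 = -14
n=6: not odd, acc = (-14)-6 = -20
n=7: odd, acc = (-20)+7 = -13
n=6: not odd, acc = (-13)-6 = -19
n=-3: odd, acc = (-19)+(-3) = -22
n=-3: odd, acc = (-22)+(-3) = -25
n=11: odd, acc = (-25)+11 = -14
n=-2: not odd, acc = (-14)-(-2) = -12
n=6: not odd, acc = (-12)-6 = -18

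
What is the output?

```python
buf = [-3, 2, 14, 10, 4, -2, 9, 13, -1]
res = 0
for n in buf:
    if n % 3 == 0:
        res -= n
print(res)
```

-6

n=-3: %3==0, res = 0-(-3) = 3
n=2: not %3==0
n=14: not %3==0
n=10: not %3==0
n=4: not %3==0
n=-2: not %3==0
n=9: %3==0, res = 3-9 = -6
n=13: not %3==0
n=-1: not %3==0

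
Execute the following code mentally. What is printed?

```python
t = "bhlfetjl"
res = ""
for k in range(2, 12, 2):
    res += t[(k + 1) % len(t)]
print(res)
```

ftlhf

k=2: add t[3]='f' → 'f'
k=4: add t[5]='t' → 'ft'
k=6: add t[7]='l' → 'ftl'
k=8: add t[1]='h' → 'ftlh'
k=10: add t[3]='f' → 'ftlhf'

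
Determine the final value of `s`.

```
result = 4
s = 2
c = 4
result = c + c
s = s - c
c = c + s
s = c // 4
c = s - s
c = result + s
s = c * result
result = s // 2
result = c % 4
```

result = 4+4 = 8
s = 2-4 = -2
c = 4+(-2) = 2
s = 2//4 = 0
c = 0-0 = 0
c = 8+0 = 8
s = 8*8 = 64
result = 64//2 = 32
result = 8%4 = 0

64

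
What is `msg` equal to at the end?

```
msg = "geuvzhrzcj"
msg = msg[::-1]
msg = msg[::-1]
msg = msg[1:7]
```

reverse → 'jczrhzvueg'
reverse → 'geuvzhrzcj'
slice [1:7] → 'euvzhr'

'euvzhr'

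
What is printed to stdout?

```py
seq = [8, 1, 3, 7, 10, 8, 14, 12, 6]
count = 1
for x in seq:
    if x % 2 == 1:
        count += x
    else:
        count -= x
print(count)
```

-46

x=8: not odd, count = 1-8 = -7
x=1: odd, count = (-7)+1 = -6
x=3: odd, count = (-6)+3 = -3
x=7: odd, count = (-3)+7 = 4
x=10: not odd, count = 4-10 = -6
x=8: not odd, count = (-6)-8 = -14
x=14: not odd, count = (-14)-14 = -28
x=12: not odd, count = (-28)-12 = -40
x=6: not odd, count = (-40)-6 = -46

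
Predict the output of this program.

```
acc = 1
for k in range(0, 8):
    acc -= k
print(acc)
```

k=0: acc = 1-0 = 1
k=1: acc = 1-1 = 0
k=2: acc = 0-2 = -2
k=3: acc = (-2)-3 = -5
k=4: acc = (-5)-4 = -9
k=5: acc = (-9)-5 = -14
k=6: acc = (-14)-6 = -20
k=7: acc = (-20)-7 = -27

-27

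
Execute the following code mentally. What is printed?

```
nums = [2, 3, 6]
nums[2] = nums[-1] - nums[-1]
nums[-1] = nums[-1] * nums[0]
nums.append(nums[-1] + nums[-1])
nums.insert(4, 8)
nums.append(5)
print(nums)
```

nums[2] = nums[-1]-nums[-1] = 6-6 = 0 → [2, 3, 0]
nums[-1] = nums[-1]*nums[0] = 0*2 = 0 → [2, 3, 0]
append nums[-1]+nums[-1] = 0+0 = 0 → [2, 3, 0, 0]
insert 8 at 4 → [2, 3, 0, 0, 8]
append 5 → [2, 3, 0, 0, 8, 5]

[2, 3, 0, 0, 8, 5]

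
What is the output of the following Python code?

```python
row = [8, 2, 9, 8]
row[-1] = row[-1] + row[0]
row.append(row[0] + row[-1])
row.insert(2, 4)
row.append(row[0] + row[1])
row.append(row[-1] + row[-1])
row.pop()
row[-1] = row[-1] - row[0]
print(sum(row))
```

row[-1] = row[-1]+row[0] = 8+8 = 16 → [8, 2, 9, 16]
append row[0]+row[-1] = 8+16 = 24 → [8, 2, 9, 16, 24]
insert 4 at 2 → [8, 2, 4, 9, 16, 24]
append row[0]+row[1] = 8+2 = 10 → [8, 2, 4, 9, 16, 24, 10]
append row[-1]+row[-1] = 10+10 = 20 → [8, 2, 4, 9, 16, 24, 10, 20]
pop() removes 20 → [8, 2, 4, 9, 16, 24, 10]
row[-1] = row[-1]-row[0] = 10-8 = 2 → [8, 2, 4, 9, 16, 24, 2]
sum = 65

65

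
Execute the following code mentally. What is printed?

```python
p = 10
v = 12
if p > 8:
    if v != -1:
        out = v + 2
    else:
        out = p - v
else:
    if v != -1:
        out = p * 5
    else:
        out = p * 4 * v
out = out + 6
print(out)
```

20

p=10, v=12
p > 8 is True; v != -1 is True
→ out = v + 2 = 14
out = 14+6 = 20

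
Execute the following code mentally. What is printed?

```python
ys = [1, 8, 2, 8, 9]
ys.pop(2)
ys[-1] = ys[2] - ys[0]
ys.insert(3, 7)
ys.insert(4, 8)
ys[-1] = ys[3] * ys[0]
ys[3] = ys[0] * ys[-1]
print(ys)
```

pop(2) removes 2 → [1, 8, 8, 9]
ys[-1] = ys[2]-ys[0] = 8-1 = 7 → [1, 8, 8, 7]
insert 7 at 3 → [1, 8, 8, 7, 7]
insert 8 at 4 → [1, 8, 8, 7, 8, 7]
ys[-1] = ys[3]*ys[0] = 7*1 = 7 → [1, 8, 8, 7, 8, 7]
ys[3] = ys[0]*ys[-1] = 1*7 = 7 → [1, 8, 8, 7, 8, 7]

[1, 8, 8, 7, 8, 7]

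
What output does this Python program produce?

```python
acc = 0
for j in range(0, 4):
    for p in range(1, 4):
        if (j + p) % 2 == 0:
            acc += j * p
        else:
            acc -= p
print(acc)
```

j=0,p=1: odd sum, acc = 0-1 = -1
j=0,p=2: even sum, acc = (-1)+0 = -1
j=0,p=3: odd sum, acc = (-1)-3 = -4
j=1,p=1: even sum, acc = (-4)+1 = -3
j=1,p=2: odd sum, acc = (-3)-2 = -5
j=1,p=3: even sum, acc = (-5)+3 = -2
j=2,p=1: odd sum, acc = (-2)-1 = -3
j=2,p=2: even sum, acc = (-3)+4 = 1
j=2,p=3: odd sum, acc = 1-3 = -2
j=3,p=1: even sum, acc = (-2)+3 = 1
j=3,p=2: odd sum, acc = 1-2 = -1
j=3,p=3: even sum, acc = (-1)+9 = 8

8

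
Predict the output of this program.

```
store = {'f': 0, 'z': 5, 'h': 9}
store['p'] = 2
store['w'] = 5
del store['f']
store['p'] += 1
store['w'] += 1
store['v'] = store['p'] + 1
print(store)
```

{'z': 5, 'h': 9, 'p': 3, 'w': 6, 'v': 4}

store['p'] = 2 → {'f': 0, 'z': 5, 'h': 9, 'p': 2}
store['w'] = 5 → {'f': 0, 'z': 5, 'h': 9, 'p': 2, 'w': 5}
del 'f' → {'z': 5, 'h': 9, 'p': 2, 'w': 5}
store['p'] = 2+1 = 3 → {'z': 5, 'h': 9, 'p': 3, 'w': 5}
store['w'] = 5+1 = 6 → {'z': 5, 'h': 9, 'p': 3, 'w': 6}
store['v'] = store['p']+1 = 4 → {'z': 5, 'h': 9, 'p': 3, 'w': 6, 'v': 4}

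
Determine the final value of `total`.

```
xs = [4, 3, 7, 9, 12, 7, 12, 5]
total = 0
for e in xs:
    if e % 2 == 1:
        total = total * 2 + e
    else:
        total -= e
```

-41

e=4: not odd, total = 0-4 = -4
e=3: odd, total = (-4)*2+3 = -5
e=7: odd, total = (-5)*2+7 = -3
e=9: odd, total = (-3)*2+9 = 3
e=12: not odd, total = 3-12 = -9
e=7: odd, total = (-9)*2+7 = -11
e=12: not odd, total = (-11)-12 = -23
e=5: odd, total = (-23)*2+5 = -41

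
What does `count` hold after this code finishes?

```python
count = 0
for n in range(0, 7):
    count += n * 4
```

n=0: count = 0+0*4 = 0
n=1: count = 0+1*4 = 4
n=2: count = 4+2*4 = 12
n=3: count = 12+3*4 = 24
n=4: count = 24+4*4 = 40
n=5: count = 40+5*4 = 60
n=6: count = 60+6*4 = 84

84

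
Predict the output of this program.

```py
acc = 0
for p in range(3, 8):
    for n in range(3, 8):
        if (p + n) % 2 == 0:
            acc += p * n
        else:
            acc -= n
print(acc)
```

265

p=3,n=3: even sum, acc = 0+9 = 9
p=3,n=4: odd sum, acc = 9-4 = 5
p=3,n=5: even sum, acc = 5+15 = 20
p=3,n=6: odd sum, acc = 20-6 = 14
p=3,n=7: even sum, acc = 14+21 = 35
p=4,n=3: odd sum, acc = 35-3 = 32
p=4,n=4: even sum, acc = 32+16 = 48
p=4,n=5: odd sum, acc = 48-5 = 43
p=4,n=6: even sum, acc = 43+24 = 67
p=4,n=7: odd sum, acc = 67-7 = 60
p=5,n=3: even sum, acc = 60+15 = 75
p=5,n=4: odd sum, acc = 75-4 = 71
p=5,n=5: even sum, acc = 71+25 = 96
p=5,n=6: odd sum, acc = 96-6 = 90
p=5,n=7: even sum, acc = 90+35 = 125
p=6,n=3: odd sum, acc = 125-3 = 122
p=6,n=4: even sum, acc = 122+24 = 146
p=6,n=5: odd sum, acc = 146-5 = 141
p=6,n=6: even sum, acc = 141+36 = 177
p=6,n=7: odd sum, acc = 177-7 = 170
p=7,n=3: even sum, acc = 170+21 = 191
p=7,n=4: odd sum, acc = 191-4 = 187
p=7,n=5: even sum, acc = 187+35 = 222
p=7,n=6: odd sum, acc = 222-6 = 216
p=7,n=7: even sum, acc = 216+49 = 265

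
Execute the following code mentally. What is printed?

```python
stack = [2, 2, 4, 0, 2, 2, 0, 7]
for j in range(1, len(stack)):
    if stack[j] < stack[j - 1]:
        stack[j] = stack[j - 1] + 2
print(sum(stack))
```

58

j=1: 2>=2, unchanged → [2, 2, 4, 0, 2, 2, 0, 7]
j=2: 4>=2, unchanged → [2, 2, 4, 0, 2, 2, 0, 7]
j=3: 0<4, stack[3] = 4+2 = 6 → [2, 2, 4, 6, 2, 2, 0, 7]
j=4: 2<6, stack[4] = 6+2 = 8 → [2, 2, 4, 6, 8, 2, 0, 7]
j=5: 2<8, stack[5] = 8+2 = 10 → [2, 2, 4, 6, 8, 10, 0, 7]
j=6: 0<10, stack[6] = 10+2 = 12 → [2, 2, 4, 6, 8, 10, 12, 7]
j=7: 7<12, stack[7] = 12+2 = 14 → [2, 2, 4, 6, 8, 10, 12, 14]
sum = 58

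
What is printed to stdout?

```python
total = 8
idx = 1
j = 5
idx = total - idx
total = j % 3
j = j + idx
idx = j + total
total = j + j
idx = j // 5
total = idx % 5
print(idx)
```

idx = 8-1 = 7
total = 5%3 = 2
j = 5+7 = 12
idx = 12+2 = 14
total = 12+12 = 24
idx = 12//5 = 2
total = 2%5 = 2

2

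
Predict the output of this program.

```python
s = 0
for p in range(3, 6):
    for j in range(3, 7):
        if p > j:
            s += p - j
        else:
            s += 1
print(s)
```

13

p=3,j=3: not 3>3, s = 0+1 = 1
p=3,j=4: not 3>4, s = 1+1 = 2
p=3,j=5: not 3>5, s = 2+1 = 3
p=3,j=6: not 3>6, s = 3+1 = 4
p=4,j=3: 4>3, s = 4+1 = 5
p=4,j=4: not 4>4, s = 5+1 = 6
p=4,j=5: not 4>5, s = 6+1 = 7
p=4,j=6: not 4>6, s = 7+1 = 8
p=5,j=3: 5>3, s = 8+2 = 10
p=5,j=4: 5>4, s = 10+1 = 11
p=5,j=5: not 5>5, s = 11+1 = 12
p=5,j=6: not 5>6, s = 12+1 = 13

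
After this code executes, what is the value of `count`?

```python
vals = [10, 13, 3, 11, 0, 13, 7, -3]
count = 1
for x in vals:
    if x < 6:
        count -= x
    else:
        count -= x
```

x=10: not <6, count = 1-10 = -9
x=13: not <6, count = (-9)-13 = -22
x=3: <6, count = (-22)-3 = -25
x=11: not <6, count = (-25)-11 = -36
x=0: <6, count = (-36)-0 = -36
x=13: not <6, count = (-36)-13 = -49
x=7: not <6, count = (-49)-7 = -56
x=-3: <6, count = (-56)-(-3) = -53

-53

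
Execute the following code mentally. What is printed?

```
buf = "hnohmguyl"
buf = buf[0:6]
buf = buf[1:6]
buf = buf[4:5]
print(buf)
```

slice [0:6] → 'hnohmg'
slice [1:6] → 'nohmg'
slice [4:5] → 'g'

g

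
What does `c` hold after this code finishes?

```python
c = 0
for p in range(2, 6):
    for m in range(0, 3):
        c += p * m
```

42

p=2,m=0: c = 0+0 = 0
p=2,m=1: c = 0+2 = 2
p=2,m=2: c = 2+4 = 6
p=3,m=0: c = 6+0 = 6
p=3,m=1: c = 6+3 = 9
p=3,m=2: c = 9+6 = 15
p=4,m=0: c = 15+0 = 15
p=4,m=1: c = 15+4 = 19
p=4,m=2: c = 19+8 = 27
p=5,m=0: c = 27+0 = 27
p=5,m=1: c = 27+5 = 32
p=5,m=2: c = 32+10 = 42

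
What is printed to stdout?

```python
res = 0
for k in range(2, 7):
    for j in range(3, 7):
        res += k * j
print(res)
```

360

k=2,j=3: res = 0+6 = 6
k=2,j=4: res = 6+8 = 14
k=2,j=5: res = 14+10 = 24
k=2,j=6: res = 24+12 = 36
k=3,j=3: res = 36+9 = 45
k=3,j=4: res = 45+12 = 57
k=3,j=5: res = 57+15 = 72
k=3,j=6: res = 72+18 = 90
k=4,j=3: res = 90+12 = 102
k=4,j=4: res = 102+16 = 118
k=4,j=5: res = 118+20 = 138
k=4,j=6: res = 138+24 = 162
k=5,j=3: res = 162+15 = 177
k=5,j=4: res = 177+20 = 197
k=5,j=5: res = 197+25 = 222
k=5,j=6: res = 222+30 = 252
k=6,j=3: res = 252+18 = 270
k=6,j=4: res = 270+24 = 294
k=6,j=5: res = 294+30 = 324
k=6,j=6: res = 324+36 = 360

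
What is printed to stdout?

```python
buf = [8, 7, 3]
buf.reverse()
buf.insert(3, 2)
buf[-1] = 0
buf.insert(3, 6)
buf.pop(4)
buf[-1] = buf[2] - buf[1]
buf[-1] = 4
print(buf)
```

[3, 7, 8, 4]

reverse → [3, 7, 8]
insert 2 at 3 → [3, 7, 8, 2]
buf[-1] = 0 → [3, 7, 8, 0]
insert 6 at 3 → [3, 7, 8, 6, 0]
pop(4) removes 0 → [3, 7, 8, 6]
buf[-1] = buf[2]-buf[1] = 8-7 = 1 → [3, 7, 8, 1]
buf[-1] = 4 → [3, 7, 8, 4]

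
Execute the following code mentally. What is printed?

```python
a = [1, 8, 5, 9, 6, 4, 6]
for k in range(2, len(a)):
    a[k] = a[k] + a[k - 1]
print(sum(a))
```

142

k=2: a[2] = 5+8 = 13 → [1, 8, 13, 9, 6, 4, 6]
k=3: a[3] = 9+13 = 22 → [1, 8, 13, 22, 6, 4, 6]
k=4: a[4] = 6+22 = 28 → [1, 8, 13, 22, 28, 4, 6]
k=5: a[5] = 4+28 = 32 → [1, 8, 13, 22, 28, 32, 6]
k=6: a[6] = 6+32 = 38 → [1, 8, 13, 22, 28, 32, 38]
sum = 142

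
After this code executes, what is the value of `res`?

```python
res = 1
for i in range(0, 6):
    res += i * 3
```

i=0: res = 1+0*3 = 1
i=1: res = 1+1*3 = 4
i=2: res = 4+2*3 = 10
i=3: res = 10+3*3 = 19
i=4: res = 19+4*3 = 31
i=5: res = 31+5*3 = 46

46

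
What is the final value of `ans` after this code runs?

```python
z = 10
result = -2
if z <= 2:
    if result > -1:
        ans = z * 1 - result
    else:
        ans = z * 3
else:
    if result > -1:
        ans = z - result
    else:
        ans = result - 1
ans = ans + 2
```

-1

z=10, result=-2
z <= 2 is False; result > -1 is False
→ ans = result - 1 = -3
ans = (-3)+2 = -1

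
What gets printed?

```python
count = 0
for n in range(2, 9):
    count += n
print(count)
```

35

n=2: count = 0+2 = 2
n=3: count = 2+3 = 5
n=4: count = 5+4 = 9
n=5: count = 9+5 = 14
n=6: count = 14+6 = 20
n=7: count = 20+7 = 27
n=8: count = 27+8 = 35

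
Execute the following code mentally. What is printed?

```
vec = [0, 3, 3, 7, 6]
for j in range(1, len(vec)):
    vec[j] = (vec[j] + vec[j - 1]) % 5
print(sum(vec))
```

11

j=1: vec[1] = (3+0)%5 = 3 → [0, 3, 3, 7, 6]
j=2: vec[2] = (3+3)%5 = 1 → [0, 3, 1, 7, 6]
j=3: vec[3] = (7+1)%5 = 3 → [0, 3, 1, 3, 6]
j=4: vec[4] = (6+3)%5 = 4 → [0, 3, 1, 3, 4]
sum = 11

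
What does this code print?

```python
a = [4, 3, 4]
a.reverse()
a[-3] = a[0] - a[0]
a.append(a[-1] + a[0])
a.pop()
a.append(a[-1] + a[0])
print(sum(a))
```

11

reverse → [4, 3, 4]
a[-3] = a[0]-a[0] = 4-4 = 0 → [0, 3, 4]
append a[-1]+a[0] = 4+0 = 4 → [0, 3, 4, 4]
pop() removes 4 → [0, 3, 4]
append a[-1]+a[0] = 4+0 = 4 → [0, 3, 4, 4]
sum = 11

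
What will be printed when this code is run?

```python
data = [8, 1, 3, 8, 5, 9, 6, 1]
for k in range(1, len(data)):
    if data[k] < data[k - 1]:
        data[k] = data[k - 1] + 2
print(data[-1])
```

22

k=1: 1<8, data[1] = 8+2 = 10 → [8, 10, 3, 8, 5, 9, 6, 1]
k=2: 3<10, data[2] = 10+2 = 12 → [8, 10, 12, 8, 5, 9, 6, 1]
k=3: 8<12, data[3] = 12+2 = 14 → [8, 10, 12, 14, 5, 9, 6, 1]
k=4: 5<14, data[4] = 14+2 = 16 → [8, 10, 12, 14, 16, 9, 6, 1]
k=5: 9<16, data[5] = 16+2 = 18 → [8, 10, 12, 14, 16, 18, 6, 1]
k=6: 6<18, data[6] = 18+2 = 20 → [8, 10, 12, 14, 16, 18, 20, 1]
k=7: 1<20, data[7] = 20+2 = 22 → [8, 10, 12, 14, 16, 18, 20, 22]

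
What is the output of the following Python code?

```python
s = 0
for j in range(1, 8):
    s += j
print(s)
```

28

j=1: s = 0+1 = 1
j=2: s = 1+2 = 3
j=3: s = 3+3 = 6
j=4: s = 6+4 = 10
j=5: s = 10+5 = 15
j=6: s = 15+6 = 21
j=7: s = 21+7 = 28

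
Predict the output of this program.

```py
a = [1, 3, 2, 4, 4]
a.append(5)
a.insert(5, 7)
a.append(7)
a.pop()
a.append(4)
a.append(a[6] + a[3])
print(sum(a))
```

append 5 → [1, 3, 2, 4, 4, 5]
insert 7 at 5 → [1, 3, 2, 4, 4, 7, 5]
append 7 → [1, 3, 2, 4, 4, 7, 5, 7]
pop() removes 7 → [1, 3, 2, 4, 4, 7, 5]
append 4 → [1, 3, 2, 4, 4, 7, 5, 4]
append a[6]+a[3] = 5+4 = 9 → [1, 3, 2, 4, 4, 7, 5, 4, 9]
sum = 39

39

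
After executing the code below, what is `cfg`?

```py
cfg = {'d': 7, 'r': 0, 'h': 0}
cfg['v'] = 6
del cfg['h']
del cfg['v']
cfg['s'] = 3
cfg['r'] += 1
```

cfg['v'] = 6 → {'d': 7, 'r': 0, 'h': 0, 'v': 6}
del 'h' → {'d': 7, 'r': 0, 'v': 6}
del 'v' → {'d': 7, 'r': 0}
cfg['s'] = 3 → {'d': 7, 'r': 0, 's': 3}
cfg['r'] = 0+1 = 1 → {'d': 7, 'r': 1, 's': 3}

{'d': 7, 'r': 1, 's': 3}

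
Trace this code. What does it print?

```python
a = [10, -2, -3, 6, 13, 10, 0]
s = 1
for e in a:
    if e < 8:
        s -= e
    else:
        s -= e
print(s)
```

-33

e=10: not <8, s = 1-10 = -9
e=-2: <8, s = (-9)-(-2) = -7
e=-3: <8, s = (-7)-(-3) = -4
e=6: <8, s = (-4)-6 = -10
e=13: not <8, s = (-10)-13 = -23
e=10: not <8, s = (-23)-10 = -33
e=0: <8, s = (-33)-0 = -33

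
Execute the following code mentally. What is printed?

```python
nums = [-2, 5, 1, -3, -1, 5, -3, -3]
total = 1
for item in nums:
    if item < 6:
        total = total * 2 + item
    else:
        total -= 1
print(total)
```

307

item=-2: <6, total = 1*2+(-2) = 0
item=5: <6, total = 0*2+5 = 5
item=1: <6, total = 5*2+1 = 11
item=-3: <6, total = 11*2+(-3) = 19
item=-1: <6, total = 19*2+(-1) = 37
item=5: <6, total = 37*2+5 = 79
item=-3: <6, total = 79*2+(-3) = 155
item=-3: <6, total = 155*2+(-3) = 307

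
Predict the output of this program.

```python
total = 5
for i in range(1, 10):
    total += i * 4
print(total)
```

i=1: total = 5+1*4 = 9
i=2: total = 9+2*4 = 17
i=3: total = 17+3*4 = 29
i=4: total = 29+4*4 = 45
i=5: total = 45+5*4 = 65
i=6: total = 65+6*4 = 89
i=7: total = 89+7*4 = 117
i=8: total = 117+8*4 = 149
i=9: total = 149+9*4 = 185

185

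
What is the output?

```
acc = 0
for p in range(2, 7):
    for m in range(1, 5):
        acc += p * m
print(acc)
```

200

p=2,m=1: acc = 0+2 = 2
p=2,m=2: acc = 2+4 = 6
p=2,m=3: acc = 6+6 = 12
p=2,m=4: acc = 12+8 = 20
p=3,m=1: acc = 20+3 = 23
p=3,m=2: acc = 23+6 = 29
p=3,m=3: acc = 29+9 = 38
p=3,m=4: acc = 38+12 = 50
p=4,m=1: acc = 50+4 = 54
p=4,m=2: acc = 54+8 = 62
p=4,m=3: acc = 62+12 = 74
p=4,m=4: acc = 74+16 = 90
p=5,m=1: acc = 90+5 = 95
p=5,m=2: acc = 95+10 = 105
p=5,m=3: acc = 105+15 = 120
p=5,m=4: acc = 120+20 = 140
p=6,m=1: acc = 140+6 = 146
p=6,m=2: acc = 146+12 = 158
p=6,m=3: acc = 158+18 = 176
p=6,m=4: acc = 176+24 = 200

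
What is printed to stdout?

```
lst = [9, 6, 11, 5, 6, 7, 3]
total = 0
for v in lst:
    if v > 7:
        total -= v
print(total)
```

v=9: >7, total = 0-9 = -9
v=6: not >7
v=11: >7, total = (-9)-11 = -20
v=5: not >7
v=6: not >7
v=7: not >7
v=3: not >7

-20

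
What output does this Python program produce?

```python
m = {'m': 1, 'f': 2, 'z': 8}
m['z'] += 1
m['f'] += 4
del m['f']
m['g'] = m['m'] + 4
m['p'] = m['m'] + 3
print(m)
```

{'m': 1, 'z': 9, 'g': 5, 'p': 4}

m['z'] = 8+1 = 9 → {'m': 1, 'f': 2, 'z': 9}
m['f'] = 2+4 = 6 → {'m': 1, 'f': 6, 'z': 9}
del 'f' → {'m': 1, 'z': 9}
m['g'] = m['m']+4 = 5 → {'m': 1, 'z': 9, 'g': 5}
m['p'] = m['m']+3 = 4 → {'m': 1, 'z': 9, 'g': 5, 'p': 4}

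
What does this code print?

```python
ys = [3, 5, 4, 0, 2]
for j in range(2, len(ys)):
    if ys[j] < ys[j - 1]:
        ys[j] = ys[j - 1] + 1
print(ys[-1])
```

j=2: 4<5, ys[2] = 5+1 = 6 → [3, 5, 6, 0, 2]
j=3: 0<6, ys[3] = 6+1 = 7 → [3, 5, 6, 7, 2]
j=4: 2<7, ys[4] = 7+1 = 8 → [3, 5, 6, 7, 8]

8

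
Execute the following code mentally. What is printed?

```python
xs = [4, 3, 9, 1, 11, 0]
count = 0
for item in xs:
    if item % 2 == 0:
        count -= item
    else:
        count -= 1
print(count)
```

item=4: even, count = 0-4 = -4
item=3: not even, count = (-4)-1 = -5
item=9: not even, count = (-5)-1 = -6
item=1: not even, count = (-6)-1 = -7
item=11: not even, count = (-7)-1 = -8
item=0: even, count = (-8)-0 = -8

-8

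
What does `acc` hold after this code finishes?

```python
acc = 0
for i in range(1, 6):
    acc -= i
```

-15

i=1: acc = 0-1 = -1
i=2: acc = (-1)-2 = -3
i=3: acc = (-3)-3 = -6
i=4: acc = (-6)-4 = -10
i=5: acc = (-10)-5 = -15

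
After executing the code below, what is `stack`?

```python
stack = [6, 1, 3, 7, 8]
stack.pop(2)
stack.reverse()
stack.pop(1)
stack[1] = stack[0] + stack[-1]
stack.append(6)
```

pop(2) removes 3 → [6, 1, 7, 8]
reverse → [8, 7, 1, 6]
pop(1) removes 7 → [8, 1, 6]
stack[1] = stack[0]+stack[-1] = 8+6 = 14 → [8, 14, 6]
append 6 → [8, 14, 6, 6]

[8, 14, 6, 6]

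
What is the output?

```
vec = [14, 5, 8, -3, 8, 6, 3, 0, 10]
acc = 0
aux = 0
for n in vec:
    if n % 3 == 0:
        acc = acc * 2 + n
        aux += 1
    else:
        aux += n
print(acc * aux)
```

n=14: not %3==0; aux=14
n=5: not %3==0; aux=19
n=8: not %3==0; aux=27
n=-3: %3==0, acc = 0*2+(-3) = -3; aux=28
n=8: not %3==0; aux=36
n=6: %3==0, acc = (-3)*2+6 = 0; aux=37
n=3: %3==0, acc = 0*2+3 = 3; aux=38
n=0: %3==0, acc = 3*2+0 = 6; aux=39
n=10: not %3==0; aux=49
acc*aux = 6*49 = 294

294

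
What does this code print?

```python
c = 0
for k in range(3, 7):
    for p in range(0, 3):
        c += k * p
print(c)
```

k=3,p=0: c = 0+0 = 0
k=3,p=1: c = 0+3 = 3
k=3,p=2: c = 3+6 = 9
k=4,p=0: c = 9+0 = 9
k=4,p=1: c = 9+4 = 13
k=4,p=2: c = 13+8 = 21
k=5,p=0: c = 21+0 = 21
k=5,p=1: c = 21+5 = 26
k=5,p=2: c = 26+10 = 36
k=6,p=0: c = 36+0 = 36
k=6,p=1: c = 36+6 = 42
k=6,p=2: c = 42+12 = 54

54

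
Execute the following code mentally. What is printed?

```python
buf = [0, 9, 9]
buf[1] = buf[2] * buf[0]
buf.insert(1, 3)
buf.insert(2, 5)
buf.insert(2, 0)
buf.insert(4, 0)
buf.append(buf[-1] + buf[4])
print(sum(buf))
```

buf[1] = buf[2]*buf[0] = 9*0 = 0 → [0, 0, 9]
insert 3 at 1 → [0, 3, 0, 9]
insert 5 at 2 → [0, 3, 5, 0, 9]
insert 0 at 2 → [0, 3, 0, 5, 0, 9]
insert 0 at 4 → [0, 3, 0, 5, 0, 0, 9]
append buf[-1]+buf[4] = 9+0 = 9 → [0, 3, 0, 5, 0, 0, 9, 9]
sum = 26

26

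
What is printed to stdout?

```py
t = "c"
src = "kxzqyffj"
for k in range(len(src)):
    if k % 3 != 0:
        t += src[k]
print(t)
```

cxzyfj

k=0: skip
k=1: add 'x' → 'cx'
k=2: add 'z' → 'cxz'
k=3: skip
k=4: add 'y' → 'cxzy'
k=5: add 'f' → 'cxzyf'
k=6: skip
k=7: add 'j' → 'cxzyfj'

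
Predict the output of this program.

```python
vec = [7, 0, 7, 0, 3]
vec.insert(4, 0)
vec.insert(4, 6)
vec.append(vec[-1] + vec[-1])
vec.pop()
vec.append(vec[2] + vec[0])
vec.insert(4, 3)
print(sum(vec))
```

40

insert 0 at 4 → [7, 0, 7, 0, 0, 3]
insert 6 at 4 → [7, 0, 7, 0, 6, 0, 3]
append vec[-1]+vec[-1] = 3+3 = 6 → [7, 0, 7, 0, 6, 0, 3, 6]
pop() removes 6 → [7, 0, 7, 0, 6, 0, 3]
append vec[2]+vec[0] = 7+7 = 14 → [7, 0, 7, 0, 6, 0, 3, 14]
insert 3 at 4 → [7, 0, 7, 0, 3, 6, 0, 3, 14]
sum = 40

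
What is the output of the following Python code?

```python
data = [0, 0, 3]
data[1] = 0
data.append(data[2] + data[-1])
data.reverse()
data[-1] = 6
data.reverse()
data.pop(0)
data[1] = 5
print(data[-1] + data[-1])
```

12

data[1] = 0 → [0, 0, 3]
append data[2]+data[-1] = 3+3 = 6 → [0, 0, 3, 6]
reverse → [6, 3, 0, 0]
data[-1] = 6 → [6, 3, 0, 6]
reverse → [6, 0, 3, 6]
pop(0) removes 6 → [0, 3, 6]
data[1] = 5 → [0, 5, 6]
data[-1]+data[-1] = 6+6 = 12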